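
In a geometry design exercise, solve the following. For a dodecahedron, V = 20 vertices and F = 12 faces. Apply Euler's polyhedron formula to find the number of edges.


Polyhedron: dodecahedron
Euler's formula for convex polyhedra: V - E + F = 2
Given: V = 20 vertices and F = 12 faces
Solve for E:
E = V + F - 2 = 20 + 12 - 2 = 30
30 edges


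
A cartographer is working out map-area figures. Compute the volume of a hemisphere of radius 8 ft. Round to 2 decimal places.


Shape: hemisphere (half of a sphere)
Radius r = 8 ft
Formula: V = (1/2) * (4/3) * pi * r^3 = (2/3) * pi * r^3
r^3 = 512
(2/3) * 512 = 341.333333
V = 341.333333 * pi
V = 1072.33
1072.33 ft^3


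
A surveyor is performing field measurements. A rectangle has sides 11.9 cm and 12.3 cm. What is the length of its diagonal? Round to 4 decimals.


Shape: rectangle (diagonal via Pythagoras)
Sides: 11.9 cm and 12.3 cm
Formula: d = sqrt(l^2 + w^2)
l^2 = 141.61, w^2 = 151.29
l^2 + w^2 = 292.9
d = sqrt(292.9)
d = 17.1143
17.1143 cm


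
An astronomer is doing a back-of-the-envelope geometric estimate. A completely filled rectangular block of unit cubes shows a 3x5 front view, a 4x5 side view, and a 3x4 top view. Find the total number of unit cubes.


Orthographic views of a solid rectangular block:
Front view 3 x 5 -> length = 3, height = 5
Side view 4 x 5 -> width = 4, height = 5 (consistent)
Top view 3 x 4 -> confirms length = 3, width = 4
The block is 3 x 4 x 5.
Total unit cubes = 3 * 4 * 5 = 60
60 unit cubes


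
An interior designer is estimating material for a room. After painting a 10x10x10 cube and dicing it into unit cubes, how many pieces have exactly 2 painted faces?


Large cube: 10 x 10 x 10, cut into unit cubes.
n = 10, so n - 2 = 8
Cubes with 2 painted faces lie along the edges, excluding corners.
A cube has 12 edges; each contributes (n - 2) = 8 such cubes.
Count = 12 * 8 = 96
96 unit cubes


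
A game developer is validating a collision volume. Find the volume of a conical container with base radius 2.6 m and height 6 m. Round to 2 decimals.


Shape: cone
Radius r = 2.6 m, Height h = 6 m
Formula: V = (1/3) * pi * r^2 * h
r^2 = 6.76
pi * r^2 * h = pi * 6.76 * 6 = 40.56 * pi
V = 40.56 * pi / 3
V = 42.47
42.47 m^3


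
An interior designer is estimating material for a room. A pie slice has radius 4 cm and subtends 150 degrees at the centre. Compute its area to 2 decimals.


Shape: circular sector
Radius r = 4 cm, Angle = 150 degrees
Formula: A = (angle/360) * pi * r^2
r^2 = 16
Fraction of circle = 150/360
A = (150/360) * pi * 16
A = 6.666667 * pi
A = 20.94
20.94 cm^2


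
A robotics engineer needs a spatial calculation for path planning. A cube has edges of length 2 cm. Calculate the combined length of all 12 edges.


Shape: cube
Side s = 2 cm
A cube has 12 edges, all equal.
Formula: total edge length = 12 * s
Total = 12 * 2
Total = 24
24 cm


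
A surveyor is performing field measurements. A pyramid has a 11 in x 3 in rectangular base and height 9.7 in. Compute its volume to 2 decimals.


Shape: rectangular pyramid
Base: 11 in x 3 in, Height h = 9.7 in
Formula: V = (1/3) * base_area * h
base_area = 11 * 3 = 33
base_area * h = 33 * 9.7 = 320.1
V = 320.1 / 3
V = 106.7
106.7 in^3


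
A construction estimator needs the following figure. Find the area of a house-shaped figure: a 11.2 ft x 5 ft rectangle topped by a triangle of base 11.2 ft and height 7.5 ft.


Composite shape: rectangle + triangle
Rectangle area = 11.2 * 5 = 56
Triangle area = 0.5 * 11.2 * 7.5 = 42
Total = 56 + 42
Total = 98
98 ft^2


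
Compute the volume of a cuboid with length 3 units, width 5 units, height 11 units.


Shape: rectangular prism
l = 3 units, w = 5 units, h = 11 units
Formula: V = l * w * h
V = 3 * 5 * 11
V = 15 * 11
V = 165
165 units^3


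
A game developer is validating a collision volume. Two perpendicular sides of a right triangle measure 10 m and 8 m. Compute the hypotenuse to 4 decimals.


Shape: right triangle
Legs a = 10 m, b = 8 m
Formula: c = sqrt(a^2 + b^2)
a^2 = 100, b^2 = 64
a^2 + b^2 = 164
c = sqrt(164)
c = 12.8062
12.8062 m


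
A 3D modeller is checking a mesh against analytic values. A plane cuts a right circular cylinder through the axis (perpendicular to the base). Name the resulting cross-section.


Solid: right circular cylinder
Cutting plane: through the axis (perpendicular to the base)
Visualize the intersection of the plane with the solid's surface.
The boundary of the cut region is a rectangle.
rectangle


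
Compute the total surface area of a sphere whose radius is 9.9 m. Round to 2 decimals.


Shape: sphere
Radius r = 9.9 m
Formula: SA = 4 * pi * r^2
r^2 = 98.01
SA = 4 * pi * 98.01
SA = 392.04 * pi
SA = 1231.63
1231.63 m^2


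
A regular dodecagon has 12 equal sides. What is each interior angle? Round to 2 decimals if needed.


Shape: regular dodecagon (12 sides)
Formula: interior angle = (n - 2) * 180 / n
(n - 2) = 10
(n - 2) * 180 = 1800
angle = 1800 / 12
angle = 150
150 degrees


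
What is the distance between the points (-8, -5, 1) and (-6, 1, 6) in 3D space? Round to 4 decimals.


3D distance between two points
P1 = (-8, -5, 1), P2 = (-6, 1, 6)
Formula: d = sqrt((x2-x1)^2 + (y2-y1)^2 + (z2-z1)^2)
dx = -6 - -8 = 2
dy = 1 - -5 = 6
dz = 6 - 1 = 5
dx^2 + dy^2 + dz^2 = 4 + 36 + 25 = 65
d = sqrt(65)
d = 8.0623
8.0623 units


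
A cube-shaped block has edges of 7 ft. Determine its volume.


Shape: cube
Side s = 7 ft
Formula: V = s^3
V = 7 * 7 * 7
V = 49 * 7
V = 343
343 ft^3


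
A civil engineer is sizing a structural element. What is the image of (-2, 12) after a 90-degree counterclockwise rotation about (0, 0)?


Transformation: rotation about the origin
Original point: (-2, 12)
Rule for 90 deg counterclockwise: (x, y) -> (-y, x)
Apply: (-2, 12) -> (-12, -2)
(-12, -2)


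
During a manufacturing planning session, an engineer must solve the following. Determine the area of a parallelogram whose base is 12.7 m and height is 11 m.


Shape: parallelogram
Base b = 12.7 m, Height h = 11 m
Formula: A = b * h
A = 12.7 * 11
A = 139.7
139.7 m^2


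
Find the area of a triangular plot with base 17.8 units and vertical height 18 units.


Shape: triangle
Base b = 17.8 units, Height h = 18 units
Formula: A = (1/2) * b * h
A = 0.5 * 17.8 * 18
A = 0.5 * 320.4
A = 160.2
160.2 units^2


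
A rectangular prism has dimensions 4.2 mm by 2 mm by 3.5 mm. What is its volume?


Shape: rectangular prism
l = 4.2 mm, w = 2 mm, h = 3.5 mm
Formula: V = l * w * h
V = 4.2 * 2 * 3.5
V = 8.4 * 3.5
V = 29.4
29.4 mm^3


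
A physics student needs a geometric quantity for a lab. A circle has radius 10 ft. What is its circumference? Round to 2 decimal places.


Shape: circle
Radius r = 10 ft
Formula: C = 2 * pi * r
C = 2 * pi * 10
C = 20 * pi
C = 62.83
62.83 ft


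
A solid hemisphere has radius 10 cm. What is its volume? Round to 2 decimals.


Shape: hemisphere (half of a sphere)
Radius r = 10 cm
Formula: V = (1/2) * (4/3) * pi * r^3 = (2/3) * pi * r^3
r^3 = 1000
(2/3) * 1000 = 666.666667
V = 666.666667 * pi
V = 2094.4
2094.4 cm^3


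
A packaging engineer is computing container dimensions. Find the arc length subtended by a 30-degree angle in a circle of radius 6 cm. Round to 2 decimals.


Shape: circular arc
Radius r = 6 cm, Angle = 30 degrees
Formula: L = (angle/360) * 2 * pi * r
2 * pi * r = 12 * pi
L = (30/360) * 12 * pi
L = 1 * pi
L = 3.14
3.14 cm


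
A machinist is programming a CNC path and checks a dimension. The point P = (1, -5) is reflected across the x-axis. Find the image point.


Transformation: reflection
Original point: (1, -5)
Rule for reflection over the x-axis: (x, y) -> (x, -y)
Apply: (1, -5) -> (1, 5)
(1, 5)


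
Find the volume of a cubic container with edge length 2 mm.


Shape: cube
Side s = 2 mm
Formula: V = s^3
V = 2 * 2 * 2
V = 4 * 2
V = 8
8 mm^3


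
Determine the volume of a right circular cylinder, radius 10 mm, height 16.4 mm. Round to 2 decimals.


Shape: cylinder
Radius r = 10 mm, Height h = 16.4 mm
Formula: V = pi * r^2 * h
r^2 = 100
V = pi * 100 * 16.4
V = 1640 * pi
V = 5152.21
5152.21 mm^3


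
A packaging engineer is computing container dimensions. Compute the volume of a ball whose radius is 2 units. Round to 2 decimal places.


Shape: sphere
Radius r = 2 units
Formula: V = (4/3) * pi * r^3
r^3 = 8
(4/3) * 8 = 10.666667
V = 10.666667 * pi
V = 33.51
33.51 units^3


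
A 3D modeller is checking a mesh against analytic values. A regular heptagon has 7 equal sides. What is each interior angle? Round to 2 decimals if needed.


Shape: regular heptagon (7 sides)
Formula: interior angle = (n - 2) * 180 / n
(n - 2) = 5
(n - 2) * 180 = 900
angle = 900 / 7
angle = 128.57
128.57 degrees


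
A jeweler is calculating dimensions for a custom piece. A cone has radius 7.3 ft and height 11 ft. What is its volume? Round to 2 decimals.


Shape: cone
Radius r = 7.3 ft, Height h = 11 ft
Formula: V = (1/3) * pi * r^2 * h
r^2 = 53.29
pi * r^2 * h = pi * 53.29 * 11 = 586.19 * pi
V = 586.19 * pi / 3
V = 613.86
613.86 ft^3


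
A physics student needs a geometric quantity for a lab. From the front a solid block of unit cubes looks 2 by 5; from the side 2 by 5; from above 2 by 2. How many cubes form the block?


Orthographic views of a solid rectangular block:
Front view 2 x 5 -> length = 2, height = 5
Side view 2 x 5 -> width = 2, height = 5 (consistent)
Top view 2 x 2 -> confirms length = 2, width = 2
The block is 2 x 2 x 5.
Total unit cubes = 2 * 2 * 5 = 20
20 unit cubes


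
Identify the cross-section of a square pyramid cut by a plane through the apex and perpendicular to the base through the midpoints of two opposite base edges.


Solid: square pyramid
Cutting plane: through the apex and perpendicular to the base through the midpoints of two opposite base edges
Visualize the intersection of the plane with the solid's surface.
The boundary of the cut region is a isosceles triangle.
isosceles triangle


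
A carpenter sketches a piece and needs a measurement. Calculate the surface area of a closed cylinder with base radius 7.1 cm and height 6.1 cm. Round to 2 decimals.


Shape: closed cylinder
Radius r = 7.1 cm, Height h = 6.1 cm
Formula: SA = 2*pi*r^2 + 2*pi*r*h = 2*pi*r*(r + h)
r + h = 13.2
2 * r * (r + h) = 2 * 7.1 * 13.2 = 187.44
SA = 187.44 * pi
SA = 588.86
588.86 cm^2


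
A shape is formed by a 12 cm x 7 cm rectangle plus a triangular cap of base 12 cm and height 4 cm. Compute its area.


Composite shape: rectangle + triangle
Rectangle area = 12 * 7 = 84
Triangle area = 0.5 * 12 * 4 = 24
Total = 84 + 24
Total = 108
108 cm^2


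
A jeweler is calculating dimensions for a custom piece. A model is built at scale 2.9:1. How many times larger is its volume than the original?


Linear scale factor k = 2.9
Rule: under a linear scaling by k, volumes scale by k^3.
k^3 = 2.9 * 2.9 * 2.9
k^3 = 8.41 * 2.9
k^3 = 24.389
Volume scales by a factor of 24.389.
24.389 (dimensionless)


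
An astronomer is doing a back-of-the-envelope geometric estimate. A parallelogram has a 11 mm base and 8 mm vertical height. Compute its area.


Shape: parallelogram
Base b = 11 mm, Height h = 8 mm
Formula: A = b * h
A = 11 * 8
A = 88
88 mm^2


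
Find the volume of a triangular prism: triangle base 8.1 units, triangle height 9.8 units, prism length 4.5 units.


Shape: triangular prism
Triangle base = 8.1 units, triangle height = 9.8 units, prism length L = 4.5 units
Formula: V = (1/2 * b * h_tri) * L
Cross-section area = 0.5 * 8.1 * 9.8 = 39.69
V = 39.69 * 4.5
V = 178.605
178.605 units^3


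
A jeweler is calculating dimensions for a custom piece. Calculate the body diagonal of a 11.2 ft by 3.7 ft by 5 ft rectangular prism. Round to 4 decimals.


Shape: rectangular box (space diagonal)
l = 11.2 ft, w = 3.7 ft, h = 5 ft
Visualize: the diagonal of the base, then a right triangle with that diagonal and the height.
Formula: d = sqrt(l^2 + w^2 + h^2)
l^2 + w^2 + h^2 = 125.44 + 13.69 + 25 = 164.13
d = sqrt(164.13)
d = 12.8113
12.8113 ft


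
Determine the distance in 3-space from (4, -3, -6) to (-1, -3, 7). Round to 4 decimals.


3D distance between two points
P1 = (4, -3, -6), P2 = (-1, -3, 7)
Formula: d = sqrt((x2-x1)^2 + (y2-y1)^2 + (z2-z1)^2)
dx = -1 - 4 = -5
dy = -3 - -3 = 0
dz = 7 - -6 = 13
dx^2 + dy^2 + dz^2 = 25 + 0 + 169 = 194
d = sqrt(194)
d = 13.9284
13.9284 units


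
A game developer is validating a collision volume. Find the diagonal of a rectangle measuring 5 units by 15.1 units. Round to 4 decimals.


Shape: rectangle (diagonal via Pythagoras)
Sides: 5 units and 15.1 units
Formula: d = sqrt(l^2 + w^2)
l^2 = 25, w^2 = 228.01
l^2 + w^2 = 253.01
d = sqrt(253.01)
d = 15.9063
15.9063 units


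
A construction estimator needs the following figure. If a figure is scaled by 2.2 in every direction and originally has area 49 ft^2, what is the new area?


Linear scale factor k = 2.2
Original area = 49 ft^2
Rule: under a linear scaling by k, areas scale by k^2.
k^2 = 2.2^2 = 4.84
New area = 49 * 4.84
New area = 237.16
237.16 ft^2


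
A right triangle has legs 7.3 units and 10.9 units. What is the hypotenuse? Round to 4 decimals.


Shape: right triangle
Legs a = 7.3 units, b = 10.9 units
Formula: c = sqrt(a^2 + b^2)
a^2 = 53.29, b^2 = 118.81
a^2 + b^2 = 172.1
c = sqrt(172.1)
c = 13.1187
13.1187 units


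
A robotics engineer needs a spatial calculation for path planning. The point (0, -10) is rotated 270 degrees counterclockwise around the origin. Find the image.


Transformation: rotation about the origin
Original point: (0, -10)
Rule for 270 deg counterclockwise: (x, y) -> (y, -x)
Apply: (0, -10) -> (-10, 0)
(-10, 0)


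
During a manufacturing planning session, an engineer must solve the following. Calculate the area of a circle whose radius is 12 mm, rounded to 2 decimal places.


Shape: circle
Radius r = 12 mm
Formula: A = pi * r^2
r^2 = 12^2 = 144
A = pi * 144
A = 452.39
452.39 mm^2


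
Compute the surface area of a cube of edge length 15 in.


Shape: cube
Side s = 15 in
A cube has 6 square faces.
Formula: SA = 6 * s^2
s^2 = 225
SA = 6 * 225
SA = 1350
1350 in^2


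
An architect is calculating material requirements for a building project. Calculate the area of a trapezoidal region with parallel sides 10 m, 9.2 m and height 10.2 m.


Shape: trapezoid
Parallel sides a = 10 m, b = 9.2 m; Height h = 10.2 m
Formula: A = (a + b) * h / 2
a + b = 10 + 9.2 = 19.2
A = 19.2 * 10.2 / 2
A = 195.84 / 2
A = 97.92
97.92 m^2


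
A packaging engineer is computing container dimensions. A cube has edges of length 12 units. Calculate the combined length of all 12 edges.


Shape: cube
Side s = 12 units
A cube has 12 edges, all equal.
Formula: total edge length = 12 * s
Total = 12 * 12
Total = 144
144 units


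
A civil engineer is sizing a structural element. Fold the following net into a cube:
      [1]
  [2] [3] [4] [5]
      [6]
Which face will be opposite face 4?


Net: cross layout. Take square 3 as the base (bottom).
Fold the four squares in the horizontal row up around 3: 2 -> left, 4 -> right, 5 wraps to the top.
Fold 1 and 6 up from 3: 1 -> back, 6 -> front.
Opposite pairs are therefore: (1, 6), (2, 4), (3, 5).
Face 4 is opposite face 2.
face 2


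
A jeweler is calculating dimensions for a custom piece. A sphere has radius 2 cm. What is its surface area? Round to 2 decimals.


Shape: sphere
Radius r = 2 cm
Formula: SA = 4 * pi * r^2
r^2 = 4
SA = 4 * pi * 4
SA = 16 * pi
SA = 50.27
50.27 cm^2


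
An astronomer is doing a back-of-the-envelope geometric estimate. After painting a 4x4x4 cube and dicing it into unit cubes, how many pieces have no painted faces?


Large cube: 4 x 4 x 4, cut into unit cubes.
n = 4, so n - 2 = 2
Unpainted cubes form the interior (n - 2)^3 block.
(n - 2)^3 = 2^3 = 8
8 unit cubes


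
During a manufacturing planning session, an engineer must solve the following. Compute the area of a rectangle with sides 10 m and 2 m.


Shape: rectangle
Length l = 10 m, Width w = 2 m
Formula: A = l * w
A = 10 * 2
A = 20
20 m^2


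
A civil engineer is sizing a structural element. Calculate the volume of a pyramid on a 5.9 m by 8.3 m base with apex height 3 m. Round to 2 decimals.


Shape: rectangular pyramid
Base: 5.9 m x 8.3 m, Height h = 3 m
Formula: V = (1/3) * base_area * h
base_area = 5.9 * 8.3 = 48.97
base_area * h = 48.97 * 3 = 146.91
V = 146.91 / 3
V = 48.97
48.97 m^3


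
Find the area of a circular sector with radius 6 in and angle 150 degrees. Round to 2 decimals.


Shape: circular sector
Radius r = 6 in, Angle = 150 degrees
Formula: A = (angle/360) * pi * r^2
r^2 = 36
Fraction of circle = 150/360
A = (150/360) * pi * 36
A = 15 * pi
A = 47.12
47.12 in^2


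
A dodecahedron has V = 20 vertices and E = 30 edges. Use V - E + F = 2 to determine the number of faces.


Polyhedron: dodecahedron
Euler's formula for convex polyhedra: V - E + F = 2
Given: V = 20 vertices and E = 30 edges
Solve for F:
F = 2 + E - V = 2 + 30 - 20 = 12
12 faces


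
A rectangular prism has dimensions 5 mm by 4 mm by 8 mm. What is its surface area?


Shape: rectangular prism
l = 5 mm, w = 4 mm, h = 8 mm
Formula: SA = 2(lw + lh + wh)
lw = 20, lh = 40, wh = 32
lw + lh + wh = 92
SA = 2 * 92
SA = 184
184 mm^2


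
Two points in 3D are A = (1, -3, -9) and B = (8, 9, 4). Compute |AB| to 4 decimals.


3D distance between two points
P1 = (1, -3, -9), P2 = (8, 9, 4)
Formula: d = sqrt((x2-x1)^2 + (y2-y1)^2 + (z2-z1)^2)
dx = 8 - 1 = 7
dy = 9 - -3 = 12
dz = 4 - -9 = 13
dx^2 + dy^2 + dz^2 = 49 + 144 + 169 = 362
d = sqrt(362)
d = 19.0263
19.0263 units


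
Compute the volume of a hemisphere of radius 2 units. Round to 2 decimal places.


Shape: hemisphere (half of a sphere)
Radius r = 2 units
Formula: V = (1/2) * (4/3) * pi * r^3 = (2/3) * pi * r^3
r^3 = 8
(2/3) * 8 = 5.333333
V = 5.333333 * pi
V = 16.76
16.76 units^3


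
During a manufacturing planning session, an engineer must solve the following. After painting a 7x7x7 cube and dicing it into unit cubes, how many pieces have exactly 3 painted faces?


Large cube: 7 x 7 x 7, cut into unit cubes.
Cubes with 3 painted faces are at the corners. A cube always has 8 corners.
Count = 8
8 unit cubes


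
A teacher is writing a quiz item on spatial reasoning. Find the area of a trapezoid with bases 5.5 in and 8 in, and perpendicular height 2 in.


Shape: trapezoid
Parallel sides a = 5.5 in, b = 8 in; Height h = 2 in
Formula: A = (a + b) * h / 2
a + b = 5.5 + 8 = 13.5
A = 13.5 * 2 / 2
A = 27 / 2
A = 13.5
13.5 in^2


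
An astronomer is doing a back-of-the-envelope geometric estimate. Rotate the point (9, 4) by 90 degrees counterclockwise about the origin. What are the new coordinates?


Transformation: rotation about the origin
Original point: (9, 4)
Rule for 90 deg counterclockwise: (x, y) -> (-y, x)
Apply: (9, 4) -> (-4, 9)
(-4, 9)


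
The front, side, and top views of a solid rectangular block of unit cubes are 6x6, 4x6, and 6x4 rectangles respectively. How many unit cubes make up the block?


Orthographic views of a solid rectangular block:
Front view 6 x 6 -> length = 6, height = 6
Side view 4 x 6 -> width = 4, height = 6 (consistent)
Top view 6 x 4 -> confirms length = 6, width = 4
The block is 6 x 4 x 6.
Total unit cubes = 6 * 4 * 6 = 144
144 unit cubes


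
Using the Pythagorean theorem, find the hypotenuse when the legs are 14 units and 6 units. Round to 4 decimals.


Shape: right triangle
Legs a = 14 units, b = 6 units
Formula: c = sqrt(a^2 + b^2)
a^2 = 196, b^2 = 36
a^2 + b^2 = 232
c = sqrt(232)
c = 15.2315
15.2315 units


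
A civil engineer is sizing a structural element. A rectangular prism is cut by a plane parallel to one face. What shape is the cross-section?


Solid: rectangular prism
Cutting plane: parallel to one face
Visualize the intersection of the plane with the solid's surface.
The boundary of the cut region is a rectangle.
rectangle


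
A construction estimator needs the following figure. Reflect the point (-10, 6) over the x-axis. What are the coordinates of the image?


Transformation: reflection
Original point: (-10, 6)
Rule for reflection over the x-axis: (x, y) -> (x, -y)
Apply: (-10, 6) -> (-10, -6)
(-10, -6)


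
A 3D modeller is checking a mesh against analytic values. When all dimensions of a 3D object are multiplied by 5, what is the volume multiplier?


Linear scale factor k = 5
Rule: under a linear scaling by k, volumes scale by k^3.
k^3 = 5 * 5 * 5
k^3 = 25 * 5
k^3 = 125
Volume scales by a factor of 125.
125 (dimensionless)


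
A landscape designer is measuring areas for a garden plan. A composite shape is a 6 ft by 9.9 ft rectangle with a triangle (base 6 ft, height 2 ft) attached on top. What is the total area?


Composite shape: rectangle + triangle
Rectangle area = 6 * 9.9 = 59.4
Triangle area = 0.5 * 6 * 2 = 6
Total = 59.4 + 6
Total = 65.4
65.4 ft^2


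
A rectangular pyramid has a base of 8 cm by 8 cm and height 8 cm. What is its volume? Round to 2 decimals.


Shape: rectangular pyramid
Base: 8 cm x 8 cm, Height h = 8 cm
Formula: V = (1/3) * base_area * h
base_area = 8 * 8 = 64
base_area * h = 64 * 8 = 512
V = 512 / 3
V = 170.67
170.67 cm^3


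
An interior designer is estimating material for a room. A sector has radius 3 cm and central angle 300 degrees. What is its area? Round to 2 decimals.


Shape: circular sector
Radius r = 3 cm, Angle = 300 degrees
Formula: A = (angle/360) * pi * r^2
r^2 = 9
Fraction of circle = 300/360
A = (300/360) * pi * 9
A = 7.5 * pi
A = 23.56
23.56 cm^2


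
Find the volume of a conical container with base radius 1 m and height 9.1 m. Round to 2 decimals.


Shape: cone
Radius r = 1 m, Height h = 9.1 m
Formula: V = (1/3) * pi * r^2 * h
r^2 = 1
pi * r^2 * h = pi * 1 * 9.1 = 9.1 * pi
V = 9.1 * pi / 3
V = 9.53
9.53 m^3


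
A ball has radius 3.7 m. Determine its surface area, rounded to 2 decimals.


Shape: sphere
Radius r = 3.7 m
Formula: SA = 4 * pi * r^2
r^2 = 13.69
SA = 4 * pi * 13.69
SA = 54.76 * pi
SA = 172.03
172.03 m^2


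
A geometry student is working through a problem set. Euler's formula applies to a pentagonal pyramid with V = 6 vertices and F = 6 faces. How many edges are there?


Polyhedron: pentagonal pyramid
Euler's formula for convex polyhedra: V - E + F = 2
Given: V = 6 vertices and F = 6 faces
Solve for E:
E = V + F - 2 = 6 + 6 - 2 = 10
10 edges


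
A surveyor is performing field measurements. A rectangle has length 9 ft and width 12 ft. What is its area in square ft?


Shape: rectangle
Length l = 9 ft, Width w = 12 ft
Formula: A = l * w
A = 9 * 12
A = 108
108 ft^2


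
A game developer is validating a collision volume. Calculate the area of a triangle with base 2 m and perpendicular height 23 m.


Shape: triangle
Base b = 2 m, Height h = 23 m
Formula: A = (1/2) * b * h
A = 0.5 * 2 * 23
A = 0.5 * 46
A = 23
23 m^2


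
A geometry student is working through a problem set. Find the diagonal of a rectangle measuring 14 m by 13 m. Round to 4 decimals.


Shape: rectangle (diagonal via Pythagoras)
Sides: 14 m and 13 m
Formula: d = sqrt(l^2 + w^2)
l^2 = 196, w^2 = 169
l^2 + w^2 = 365
d = sqrt(365)
d = 19.105
19.105 m


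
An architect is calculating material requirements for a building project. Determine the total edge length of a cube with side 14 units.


Shape: cube
Side s = 14 units
A cube has 12 edges, all equal.
Formula: total edge length = 12 * s
Total = 12 * 14
Total = 168
168 units


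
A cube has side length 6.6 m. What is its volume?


Shape: cube
Side s = 6.6 m
Formula: V = s^3
V = 6.6 * 6.6 * 6.6
V = 43.56 * 6.6
V = 287.496
287.496 m^3


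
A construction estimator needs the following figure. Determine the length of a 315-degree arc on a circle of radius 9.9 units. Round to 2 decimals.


Shape: circular arc
Radius r = 9.9 units, Angle = 315 degrees
Formula: L = (angle/360) * 2 * pi * r
2 * pi * r = 19.8 * pi
L = (315/360) * 19.8 * pi
L = 17.325 * pi
L = 54.43
54.43 units


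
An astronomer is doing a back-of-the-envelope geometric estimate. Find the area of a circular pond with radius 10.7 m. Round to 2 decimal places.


Shape: circle
Radius r = 10.7 m
Formula: A = pi * r^2
r^2 = 10.7^2 = 114.49
A = pi * 114.49
A = 359.68
359.68 m^2


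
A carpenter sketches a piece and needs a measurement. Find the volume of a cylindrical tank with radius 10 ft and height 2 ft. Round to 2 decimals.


Shape: cylinder
Radius r = 10 ft, Height h = 2 ft
Formula: V = pi * r^2 * h
r^2 = 100
V = pi * 100 * 2
V = 200 * pi
V = 628.32
628.32 ft^3


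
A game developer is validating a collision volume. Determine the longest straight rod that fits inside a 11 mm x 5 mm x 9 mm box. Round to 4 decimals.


Shape: rectangular box (space diagonal)
l = 11 mm, w = 5 mm, h = 9 mm
Visualize: the diagonal of the base, then a right triangle with that diagonal and the height.
Formula: d = sqrt(l^2 + w^2 + h^2)
l^2 + w^2 + h^2 = 121 + 25 + 81 = 227
d = sqrt(227)
d = 15.0665
15.0665 mm


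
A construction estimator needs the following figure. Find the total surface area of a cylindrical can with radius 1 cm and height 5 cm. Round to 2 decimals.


Shape: closed cylinder
Radius r = 1 cm, Height h = 5 cm
Formula: SA = 2*pi*r^2 + 2*pi*r*h = 2*pi*r*(r + h)
r + h = 6
2 * r * (r + h) = 2 * 1 * 6 = 12
SA = 12 * pi
SA = 37.7
37.7 cm^2


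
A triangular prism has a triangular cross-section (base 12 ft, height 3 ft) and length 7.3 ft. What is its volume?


Shape: triangular prism
Triangle base = 12 ft, triangle height = 3 ft, prism length L = 7.3 ft
Formula: V = (1/2 * b * h_tri) * L
Cross-section area = 0.5 * 12 * 3 = 18
V = 18 * 7.3
V = 131.4
131.4 ft^3


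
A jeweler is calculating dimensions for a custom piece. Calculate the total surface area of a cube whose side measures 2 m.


Shape: cube
Side s = 2 m
A cube has 6 square faces.
Formula: SA = 6 * s^2
s^2 = 4
SA = 6 * 4
SA = 24
24 m^2


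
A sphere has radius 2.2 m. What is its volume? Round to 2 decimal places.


Shape: sphere
Radius r = 2.2 m
Formula: V = (4/3) * pi * r^3
r^3 = 10.648
(4/3) * 10.648 = 14.197333
V = 14.197333 * pi
V = 44.6
44.6 m^3


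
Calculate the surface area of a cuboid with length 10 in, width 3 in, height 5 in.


Shape: rectangular prism
l = 10 in, w = 3 in, h = 5 in
Formula: SA = 2(lw + lh + wh)
lw = 30, lh = 50, wh = 15
lw + lh + wh = 95
SA = 2 * 95
SA = 190
190 in^2


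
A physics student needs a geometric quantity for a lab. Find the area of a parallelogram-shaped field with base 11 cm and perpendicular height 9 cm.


Shape: parallelogram
Base b = 11 cm, Height h = 9 cm
Formula: A = b * h
A = 11 * 9
A = 99
99 cm^2


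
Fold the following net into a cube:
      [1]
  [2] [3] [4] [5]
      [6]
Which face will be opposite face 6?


Net: cross layout. Take square 3 as the base (bottom).
Fold the four squares in the horizontal row up around 3: 2 -> left, 4 -> right, 5 wraps to the top.
Fold 1 and 6 up from 3: 1 -> back, 6 -> front.
Opposite pairs are therefore: (1, 6), (2, 4), (3, 5).
Face 6 is opposite face 1.
face 1


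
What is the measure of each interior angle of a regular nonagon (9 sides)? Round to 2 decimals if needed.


Shape: regular nonagon (9 sides)
Formula: interior angle = (n - 2) * 180 / n
(n - 2) = 7
(n - 2) * 180 = 1260
angle = 1260 / 9
angle = 140
140 degrees


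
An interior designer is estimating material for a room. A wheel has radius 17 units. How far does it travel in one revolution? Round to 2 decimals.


Shape: circle
Radius r = 17 units
Formula: C = 2 * pi * r
C = 2 * pi * 17
C = 34 * pi
C = 106.81
106.81 units


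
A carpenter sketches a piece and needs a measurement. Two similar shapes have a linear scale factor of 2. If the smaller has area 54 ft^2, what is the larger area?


Linear scale factor k = 2
Original area = 54 ft^2
Rule: under a linear scaling by k, areas scale by k^2.
k^2 = 2^2 = 4
New area = 54 * 4
New area = 216
216 ft^2


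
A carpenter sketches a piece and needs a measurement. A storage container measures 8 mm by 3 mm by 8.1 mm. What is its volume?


Shape: rectangular prism
l = 8 mm, w = 3 mm, h = 8.1 mm
Formula: V = l * w * h
V = 8 * 3 * 8.1
V = 24 * 8.1
V = 194.4
194.4 mm^3


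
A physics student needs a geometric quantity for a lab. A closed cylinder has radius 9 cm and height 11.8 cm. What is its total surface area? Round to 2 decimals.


Shape: closed cylinder
Radius r = 9 cm, Height h = 11.8 cm
Formula: SA = 2*pi*r^2 + 2*pi*r*h = 2*pi*r*(r + h)
r + h = 20.8
2 * r * (r + h) = 2 * 9 * 20.8 = 374.4
SA = 374.4 * pi
SA = 1176.21
1176.21 cm^2


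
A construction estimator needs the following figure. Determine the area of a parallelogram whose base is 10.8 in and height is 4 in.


Shape: parallelogram
Base b = 10.8 in, Height h = 4 in
Formula: A = b * h
A = 10.8 * 4
A = 43.2
43.2 in^2


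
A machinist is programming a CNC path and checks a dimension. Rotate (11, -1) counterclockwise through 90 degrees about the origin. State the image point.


Transformation: rotation about the origin
Original point: (11, -1)
Rule for 90 deg counterclockwise: (x, y) -> (-y, x)
Apply: (11, -1) -> (1, 11)
(1, 11)


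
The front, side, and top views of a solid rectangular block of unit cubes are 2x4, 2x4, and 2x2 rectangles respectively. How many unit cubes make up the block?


Orthographic views of a solid rectangular block:
Front view 2 x 4 -> length = 2, height = 4
Side view 2 x 4 -> width = 2, height = 4 (consistent)
Top view 2 x 2 -> confirms length = 2, width = 2
The block is 2 x 2 x 4.
Total unit cubes = 2 * 2 * 4 = 16
16 unit cubes


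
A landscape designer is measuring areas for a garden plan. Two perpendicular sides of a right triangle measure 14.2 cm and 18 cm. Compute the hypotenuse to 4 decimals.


Shape: right triangle
Legs a = 14.2 cm, b = 18 cm
Formula: c = sqrt(a^2 + b^2)
a^2 = 201.64, b^2 = 324
a^2 + b^2 = 525.64
c = sqrt(525.64)
c = 22.9268
22.9268 cm


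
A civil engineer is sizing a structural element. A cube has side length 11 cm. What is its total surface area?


Shape: cube
Side s = 11 cm
A cube has 6 square faces.
Formula: SA = 6 * s^2
s^2 = 121
SA = 6 * 121
SA = 726
726 cm^2


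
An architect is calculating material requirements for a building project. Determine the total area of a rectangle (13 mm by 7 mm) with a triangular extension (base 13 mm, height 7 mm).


Composite shape: rectangle + triangle
Rectangle area = 13 * 7 = 91
Triangle area = 0.5 * 13 * 7 = 45.5
Total = 91 + 45.5
Total = 136.5
136.5 mm^2


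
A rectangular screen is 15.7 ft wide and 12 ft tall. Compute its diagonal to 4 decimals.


Shape: rectangle (diagonal via Pythagoras)
Sides: 15.7 ft and 12 ft
Formula: d = sqrt(l^2 + w^2)
l^2 = 246.49, w^2 = 144
l^2 + w^2 = 390.49
d = sqrt(390.49)
d = 19.7608
19.7608 ft


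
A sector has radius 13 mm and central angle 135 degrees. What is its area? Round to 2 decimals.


Shape: circular sector
Radius r = 13 mm, Angle = 135 degrees
Formula: A = (angle/360) * pi * r^2
r^2 = 169
Fraction of circle = 135/360
A = (135/360) * pi * 169
A = 63.375 * pi
A = 199.1
199.1 mm^2


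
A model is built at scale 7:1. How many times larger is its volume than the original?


Linear scale factor k = 7
Rule: under a linear scaling by k, volumes scale by k^3.
k^3 = 7 * 7 * 7
k^3 = 49 * 7
k^3 = 343
Volume scales by a factor of 343.
343 (dimensionless)


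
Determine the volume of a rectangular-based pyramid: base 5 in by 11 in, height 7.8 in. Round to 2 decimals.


Shape: rectangular pyramid
Base: 5 in x 11 in, Height h = 7.8 in
Formula: V = (1/3) * base_area * h
base_area = 5 * 11 = 55
base_area * h = 55 * 7.8 = 429
V = 429 / 3
V = 143
143 in^3


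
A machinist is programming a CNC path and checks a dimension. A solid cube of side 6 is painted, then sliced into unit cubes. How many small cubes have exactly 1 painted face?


Large cube: 6 x 6 x 6, cut into unit cubes.
n = 6, so n - 2 = 4
Cubes with 1 painted face lie in the interior of each face.
A cube has 6 faces; each contributes (n - 2)^2 = 16 such cubes.
Count = 6 * 16 = 96
96 unit cubes


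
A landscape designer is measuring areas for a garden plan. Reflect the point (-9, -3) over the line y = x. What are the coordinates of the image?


Transformation: reflection
Original point: (-9, -3)
Rule for reflection over y = x: (x, y) -> (y, x)
Apply: (-9, -3) -> (-3, -9)
(-3, -9)


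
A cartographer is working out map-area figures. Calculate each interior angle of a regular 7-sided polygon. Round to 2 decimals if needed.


Shape: regular heptagon (7 sides)
Formula: interior angle = (n - 2) * 180 / n
(n - 2) = 5
(n - 2) * 180 = 900
angle = 900 / 7
angle = 128.57
128.57 degrees


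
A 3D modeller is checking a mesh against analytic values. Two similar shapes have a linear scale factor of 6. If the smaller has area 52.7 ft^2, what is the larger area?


Linear scale factor k = 6
Original area = 52.7 ft^2
Rule: under a linear scaling by k, areas scale by k^2.
k^2 = 6^2 = 36
New area = 52.7 * 36
New area = 1897.2
1897.2 ft^2


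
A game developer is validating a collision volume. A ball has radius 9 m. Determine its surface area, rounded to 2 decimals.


Shape: sphere
Radius r = 9 m
Formula: SA = 4 * pi * r^2
r^2 = 81
SA = 4 * pi * 81
SA = 324 * pi
SA = 1017.88
1017.88 m^2


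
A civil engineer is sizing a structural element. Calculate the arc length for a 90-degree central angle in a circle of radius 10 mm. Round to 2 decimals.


Shape: circular arc
Radius r = 10 mm, Angle = 90 degrees
Formula: L = (angle/360) * 2 * pi * r
2 * pi * r = 20 * pi
L = (90/360) * 20 * pi
L = 5 * pi
L = 15.71
15.71 mm


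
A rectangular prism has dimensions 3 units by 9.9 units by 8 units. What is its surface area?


Shape: rectangular prism
l = 3 units, w = 9.9 units, h = 8 units
Formula: SA = 2(lw + lh + wh)
lw = 29.7, lh = 24, wh = 79.2
lw + lh + wh = 132.9
SA = 2 * 132.9
SA = 265.8
265.8 units^2


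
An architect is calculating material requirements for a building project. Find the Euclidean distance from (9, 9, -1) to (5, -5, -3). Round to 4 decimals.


3D distance between two points
P1 = (9, 9, -1), P2 = (5, -5, -3)
Formula: d = sqrt((x2-x1)^2 + (y2-y1)^2 + (z2-z1)^2)
dx = 5 - 9 = -4
dy = -5 - 9 = -14
dz = -3 - -1 = -2
dx^2 + dy^2 + dz^2 = 16 + 196 + 4 = 216
d = sqrt(216)
d = 14.6969
14.6969 units


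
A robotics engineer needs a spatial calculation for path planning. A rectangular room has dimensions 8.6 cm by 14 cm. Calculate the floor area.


Shape: rectangle
Length l = 8.6 cm, Width w = 14 cm
Formula: A = l * w
A = 8.6 * 14
A = 120.4
120.4 cm^2


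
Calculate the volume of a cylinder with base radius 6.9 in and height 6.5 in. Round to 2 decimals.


Shape: cylinder
Radius r = 6.9 in, Height h = 6.5 in
Formula: V = pi * r^2 * h
r^2 = 47.61
V = pi * 47.61 * 6.5
V = 309.465 * pi
V = 972.21
972.21 in^3


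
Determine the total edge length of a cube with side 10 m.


Shape: cube
Side s = 10 m
A cube has 12 edges, all equal.
Formula: total edge length = 12 * s
Total = 12 * 10
Total = 120
120 m


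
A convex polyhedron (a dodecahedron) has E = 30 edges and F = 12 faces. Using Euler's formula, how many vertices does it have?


Polyhedron: dodecahedron
Euler's formula for convex polyhedra: V - E + F = 2
Given: E = 30 edges and F = 12 faces
Solve for V:
V = 2 + E - F = 2 + 30 - 12 = 20
20 vertices


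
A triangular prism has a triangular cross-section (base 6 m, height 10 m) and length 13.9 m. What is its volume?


Shape: triangular prism
Triangle base = 6 m, triangle height = 10 m, prism length L = 13.9 m
Formula: V = (1/2 * b * h_tri) * L
Cross-section area = 0.5 * 6 * 10 = 30
V = 30 * 13.9
V = 417
417 m^3


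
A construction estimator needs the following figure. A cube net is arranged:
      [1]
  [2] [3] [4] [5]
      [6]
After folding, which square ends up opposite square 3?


Net: cross layout. Take square 3 as the base (bottom).
Fold the four squares in the horizontal row up around 3: 2 -> left, 4 -> right, 5 wraps to the top.
Fold 1 and 6 up from 3: 1 -> back, 6 -> front.
Opposite pairs are therefore: (1, 6), (2, 4), (3, 5).
Face 3 is opposite face 5.
face 5


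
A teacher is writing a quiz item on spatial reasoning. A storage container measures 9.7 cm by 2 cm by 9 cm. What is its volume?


Shape: rectangular prism
l = 9.7 cm, w = 2 cm, h = 9 cm
Formula: V = l * w * h
V = 9.7 * 2 * 9
V = 19.4 * 9
V = 174.6
174.6 cm^3


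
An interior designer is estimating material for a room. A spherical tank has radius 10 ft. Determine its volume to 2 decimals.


Shape: sphere
Radius r = 10 ft
Formula: V = (4/3) * pi * r^3
r^3 = 1000
(4/3) * 1000 = 1333.333333
V = 1333.333333 * pi
V = 4188.79
4188.79 ft^3


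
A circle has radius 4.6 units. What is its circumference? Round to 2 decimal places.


Shape: circle
Radius r = 4.6 units
Formula: C = 2 * pi * r
C = 2 * pi * 4.6
C = 9.2 * pi
C = 28.9
28.9 units


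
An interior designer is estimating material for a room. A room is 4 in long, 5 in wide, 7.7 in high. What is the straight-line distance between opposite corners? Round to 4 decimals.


Shape: rectangular box (space diagonal)
l = 4 in, w = 5 in, h = 7.7 in
Visualize: the diagonal of the base, then a right triangle with that diagonal and the height.
Formula: d = sqrt(l^2 + w^2 + h^2)
l^2 + w^2 + h^2 = 16 + 25 + 59.29 = 100.29
d = sqrt(100.29)
d = 10.0145
10.0145 in


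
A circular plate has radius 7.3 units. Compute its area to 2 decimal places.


Shape: circle
Radius r = 7.3 units
Formula: A = pi * r^2
r^2 = 7.3^2 = 53.29
A = pi * 53.29
A = 167.42
167.42 units^2


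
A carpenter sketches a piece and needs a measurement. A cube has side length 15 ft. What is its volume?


Shape: cube
Side s = 15 ft
Formula: V = s^3
V = 15 * 15 * 15
V = 225 * 15
V = 3375
3375 ft^3


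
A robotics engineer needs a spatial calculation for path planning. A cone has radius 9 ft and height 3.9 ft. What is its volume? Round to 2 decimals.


Shape: cone
Radius r = 9 ft, Height h = 3.9 ft
Formula: V = (1/3) * pi * r^2 * h
r^2 = 81
pi * r^2 * h = pi * 81 * 3.9 = 315.9 * pi
V = 315.9 * pi / 3
V = 330.81
330.81 ft^3


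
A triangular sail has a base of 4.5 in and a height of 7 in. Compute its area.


Shape: triangle
Base b = 4.5 in, Height h = 7 in
Formula: A = (1/2) * b * h
A = 0.5 * 4.5 * 7
A = 0.5 * 31.5
A = 15.75
15.75 in^2


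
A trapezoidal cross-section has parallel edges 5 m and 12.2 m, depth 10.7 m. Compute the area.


Shape: trapezoid
Parallel sides a = 5 m, b = 12.2 m; Height h = 10.7 m
Formula: A = (a + b) * h / 2
a + b = 5 + 12.2 = 17.2
A = 17.2 * 10.7 / 2
A = 184.04 / 2
A = 92.02
92.02 m^2


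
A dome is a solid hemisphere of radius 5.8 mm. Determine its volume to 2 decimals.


Shape: hemisphere (half of a sphere)
Radius r = 5.8 mm
Formula: V = (1/2) * (4/3) * pi * r^3 = (2/3) * pi * r^3
r^3 = 195.112
(2/3) * 195.112 = 130.074667
V = 130.074667 * pi
V = 408.64
408.64 mm^3


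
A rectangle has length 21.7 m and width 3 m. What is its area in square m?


Shape: rectangle
Length l = 21.7 m, Width w = 3 m
Formula: A = l * w
A = 21.7 * 3
A = 65.1
65.1 m^2


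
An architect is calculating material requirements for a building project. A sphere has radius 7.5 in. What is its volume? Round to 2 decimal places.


Shape: sphere
Radius r = 7.5 in
Formula: V = (4/3) * pi * r^3
r^3 = 421.875
(4/3) * 421.875 = 562.5
V = 562.5 * pi
V = 1767.15
1767.15 in^3


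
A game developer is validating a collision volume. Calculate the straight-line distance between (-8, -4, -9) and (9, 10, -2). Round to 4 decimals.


3D distance between two points
P1 = (-8, -4, -9), P2 = (9, 10, -2)
Formula: d = sqrt((x2-x1)^2 + (y2-y1)^2 + (z2-z1)^2)
dx = 9 - -8 = 17
dy = 10 - -4 = 14
dz = -2 - -9 = 7
dx^2 + dy^2 + dz^2 = 289 + 196 + 49 = 534
d = sqrt(534)
d = 23.1084
23.1084 units
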